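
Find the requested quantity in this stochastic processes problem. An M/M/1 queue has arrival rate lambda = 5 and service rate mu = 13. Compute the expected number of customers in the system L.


rho = 5/13 = 0.3846
L = rho/(1-rho)
= 0.3846/0.6154
= 0.6250

0.6250


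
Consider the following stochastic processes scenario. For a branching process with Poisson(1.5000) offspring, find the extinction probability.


Since mu = 1.5000 > 1, extinction prob q < 1.
Solve s = exp(mu*(s-1)) iteratively.
q = 0.4172

0.4172


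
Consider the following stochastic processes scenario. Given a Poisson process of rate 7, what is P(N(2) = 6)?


P(N(t)=k) = (lambda*t)^k * exp(-lambda*t) / k!
lambda*t = 14
= 14^6 * exp(-14) / 6!
= 7529536 * 8.3153e-07 / 720
= 0.0087

0.0087


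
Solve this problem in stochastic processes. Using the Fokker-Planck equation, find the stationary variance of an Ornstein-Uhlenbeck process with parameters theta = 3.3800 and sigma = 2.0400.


Stationary variance = sigma^2 / (2*theta)
= 2.0400^2 / (2*3.3800)
= 4.1616 / 6.7600
= 0.6156

0.6156


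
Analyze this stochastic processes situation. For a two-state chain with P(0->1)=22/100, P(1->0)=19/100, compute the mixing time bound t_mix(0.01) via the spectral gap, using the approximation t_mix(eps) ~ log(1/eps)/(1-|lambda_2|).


lambda_2 = |1 - p01 - p10| = |1 - 0.2200 - 0.1900| = 0.5900
t_mix ~ log(1/eps)/(1 - |lambda_2|)
= log(100)/(1 - 0.5900) = 4.6052/0.4100
= 11.2321

11.2321


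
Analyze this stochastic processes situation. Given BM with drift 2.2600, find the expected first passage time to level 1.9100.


Expected first passage time = a/mu
= 1.9100/2.2600
= 0.8451

0.8451


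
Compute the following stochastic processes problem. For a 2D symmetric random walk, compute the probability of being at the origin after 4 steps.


P = C(4,2)^2 / 4^4
= 6^2 / 256
= 36 / 256
= 0.1406

0.1406


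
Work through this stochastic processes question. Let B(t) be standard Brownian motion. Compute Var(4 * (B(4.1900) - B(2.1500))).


Var(alpha*(B(t)-B(s))) = alpha^2 * (t-s)
= 4^2 * (4.1900 - 2.1500)
= 16 * 2.0400
= 32.6400

32.6400


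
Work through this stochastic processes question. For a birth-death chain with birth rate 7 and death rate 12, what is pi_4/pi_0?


For birth-death process, pi_n/pi_0 = (lambda/mu)^n
= (7/12)^4
= 0.1158

0.1158


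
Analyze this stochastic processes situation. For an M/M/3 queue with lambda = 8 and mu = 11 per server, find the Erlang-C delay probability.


a = lambda/mu = 0.7273
rho = a/c = 0.2424
Erlang-C formula applied:
C(c,a) = 0.0408

0.0408


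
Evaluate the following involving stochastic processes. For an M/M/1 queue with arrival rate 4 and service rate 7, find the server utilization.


rho = lambda/mu
= 4/7
= 0.5714

0.5714


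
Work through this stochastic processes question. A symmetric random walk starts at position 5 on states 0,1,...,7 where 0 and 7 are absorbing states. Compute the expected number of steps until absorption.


For symmetric RW on 0,...,N with absorbing barriers, E(i) = i*(N-i)
E(5) = 5 * 2 = 10

10


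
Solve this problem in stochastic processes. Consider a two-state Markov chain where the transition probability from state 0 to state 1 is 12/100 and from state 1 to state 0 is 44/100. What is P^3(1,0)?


Computing P^3 by matrix multiplication.
P = [[0.8800, 0.1200], [0.4400, 0.5600]]
After raising P to the power 3:
P^3(1,0) = 0.7188

0.7188


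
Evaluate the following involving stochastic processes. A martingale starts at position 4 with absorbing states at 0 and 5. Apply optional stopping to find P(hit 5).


By optional stopping theorem: E(M at tau) = M(0) = 4
P(hit 5)*5 + P(hit 0)*0 = 4
P(hit 5) = (4 - 0)/(5 - 0) = 4/5 = 0.8000

0.8000


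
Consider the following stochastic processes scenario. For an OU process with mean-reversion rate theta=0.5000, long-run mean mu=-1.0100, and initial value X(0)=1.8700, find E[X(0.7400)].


E[X(t)] = mu + (X(0) - mu)*exp(-theta*t)
= -1.0100 + (1.8700 - -1.0100)*exp(-0.5000*0.7400)
= -1.0100 + 2.8800 * 0.6907
= 0.9793

0.9793


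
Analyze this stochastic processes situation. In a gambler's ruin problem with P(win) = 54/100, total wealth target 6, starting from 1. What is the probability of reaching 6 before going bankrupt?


Gambler's ruin formula:
r = q/p = 0.4600/0.5400 = 0.8519
P(win) = (1 - r^i)/(1 - r^N)
= (1 - 0.8519^1)/(1 - 0.8519^6)
= 0.2398

0.2398


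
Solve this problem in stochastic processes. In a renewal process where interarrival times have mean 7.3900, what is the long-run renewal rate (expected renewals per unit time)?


Long-run renewal rate = 1/E(X)
= 1/7.3900
= 0.1353

0.1353


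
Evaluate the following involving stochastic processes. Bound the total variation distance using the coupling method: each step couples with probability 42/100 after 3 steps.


TV distance bound <= (1-delta)^n
= (1 - 0.4200)^3
= 0.5800^3
= 0.1951

0.1951


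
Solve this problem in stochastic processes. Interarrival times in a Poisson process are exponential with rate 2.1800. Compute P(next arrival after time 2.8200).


P(X > t) = exp(-lambda * t)
= exp(-2.1800 * 2.8200)
= exp(-6.1476) = 0.0021

0.0021


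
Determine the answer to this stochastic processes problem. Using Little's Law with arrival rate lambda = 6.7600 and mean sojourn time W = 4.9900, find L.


Little's Law: L = lambda * W
= 6.7600 * 4.9900
= 33.7324

33.7324


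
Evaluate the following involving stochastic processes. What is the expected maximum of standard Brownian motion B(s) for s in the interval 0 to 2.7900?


E(max B(s)) = sqrt(2t/pi)
= sqrt(2*2.7900/pi)
= sqrt(1.7762)
= 1.3327

1.3327


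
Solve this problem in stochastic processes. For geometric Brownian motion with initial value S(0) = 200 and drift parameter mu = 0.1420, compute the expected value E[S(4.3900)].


E[S(t)] = S(0) * exp(mu * t)
= 200 * exp(0.1420 * 4.3900)
= 200 * 1.8652
= 373.0444

373.0444


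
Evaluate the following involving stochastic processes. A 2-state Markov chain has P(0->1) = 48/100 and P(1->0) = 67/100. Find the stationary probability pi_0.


Stationary distribution: pi_0 = p10/(p01+p10), pi_1 = p01/(p01+p10)
p01 = 0.4800, p10 = 0.6700
pi_0 = 0.5826

0.5826


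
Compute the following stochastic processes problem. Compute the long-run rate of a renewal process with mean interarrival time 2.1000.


Long-run renewal rate = 1/E(X)
= 1/2.1000
= 0.4762

0.4762


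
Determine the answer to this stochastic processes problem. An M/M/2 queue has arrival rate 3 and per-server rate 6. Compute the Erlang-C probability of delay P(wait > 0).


a = lambda/mu = 0.5000
rho = a/c = 0.2500
Erlang-C formula applied:
C(c,a) = 0.1000

0.1000


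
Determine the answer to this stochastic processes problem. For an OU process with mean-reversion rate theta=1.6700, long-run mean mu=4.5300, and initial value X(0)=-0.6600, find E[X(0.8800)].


E[X(t)] = mu + (X(0) - mu)*exp(-theta*t)
= 4.5300 + (-0.6600 - 4.5300)*exp(-1.6700*0.8800)
= 4.5300 + -5.1900 * 0.2300
= 3.3362

3.3362


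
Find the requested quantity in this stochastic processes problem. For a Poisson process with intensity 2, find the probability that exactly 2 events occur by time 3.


P(N(t)=k) = (lambda*t)^k * exp(-lambda*t) / k!
lambda*t = 6
= 6^2 * exp(-6) / 2!
= 36 * 0.0025 / 2
= 0.0446

0.0446


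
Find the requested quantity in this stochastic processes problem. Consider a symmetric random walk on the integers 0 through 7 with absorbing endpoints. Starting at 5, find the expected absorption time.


For symmetric RW on 0,...,N with absorbing barriers, E(i) = i*(N-i)
E(5) = 5 * 2 = 10

10


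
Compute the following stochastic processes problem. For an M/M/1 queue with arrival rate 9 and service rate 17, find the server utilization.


rho = lambda/mu
= 9/17
= 0.5294

0.5294


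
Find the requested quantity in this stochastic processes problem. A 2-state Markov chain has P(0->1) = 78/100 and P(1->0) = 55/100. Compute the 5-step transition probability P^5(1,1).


Computing P^5 by matrix multiplication.
P = [[0.2200, 0.7800], [0.5500, 0.4500]]
After raising P to the power 5:
P^5(1,1) = 0.5848

0.5848


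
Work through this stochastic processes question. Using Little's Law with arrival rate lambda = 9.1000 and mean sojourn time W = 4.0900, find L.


Little's Law: L = lambda * W
= 9.1000 * 4.0900
= 37.2190

37.2190


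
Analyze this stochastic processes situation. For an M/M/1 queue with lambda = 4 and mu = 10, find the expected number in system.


rho = 4/10 = 0.4000
L = rho/(1-rho)
= 0.4000/0.6000
= 0.6667

0.6667


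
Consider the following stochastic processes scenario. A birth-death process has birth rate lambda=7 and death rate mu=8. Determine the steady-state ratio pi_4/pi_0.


For birth-death process, pi_n/pi_0 = (lambda/mu)^n
= (7/8)^4
= 0.5862

0.5862


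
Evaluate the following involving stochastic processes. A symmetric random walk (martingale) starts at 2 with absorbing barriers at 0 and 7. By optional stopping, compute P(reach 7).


By optional stopping theorem: E(M at tau) = M(0) = 2
P(hit 7)*7 + P(hit 0)*0 = 2
P(hit 7) = (2 - 0)/(7 - 0) = 2/7 = 0.2857

0.2857


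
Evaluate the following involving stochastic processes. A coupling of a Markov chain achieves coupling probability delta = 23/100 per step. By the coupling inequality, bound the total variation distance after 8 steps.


TV distance bound <= (1-delta)^n
= (1 - 0.2300)^8
= 0.7700^8
= 0.1236

0.1236


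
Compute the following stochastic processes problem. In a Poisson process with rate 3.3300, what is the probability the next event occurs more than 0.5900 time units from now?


P(X > t) = exp(-lambda * t)
= exp(-3.3300 * 0.5900)
= exp(-1.9647) = 0.1402

0.1402


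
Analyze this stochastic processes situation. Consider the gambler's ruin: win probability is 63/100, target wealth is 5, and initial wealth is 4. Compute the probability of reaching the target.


Gambler's ruin formula:
r = q/p = 0.3700/0.6300 = 0.5873
P(win) = (1 - r^i)/(1 - r^N)
= (1 - 0.5873^4)/(1 - 0.5873^5)
= 0.9472

0.9472


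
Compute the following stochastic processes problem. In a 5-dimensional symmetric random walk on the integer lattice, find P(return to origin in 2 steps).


P(return in 2 steps) = P(reverse first step) = 1/(2d)
= 1/10
= 0.1000

0.1000


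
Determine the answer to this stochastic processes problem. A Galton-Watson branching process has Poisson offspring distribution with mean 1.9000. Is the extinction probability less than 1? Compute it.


Since mu = 1.9000 > 1, extinction prob q < 1.
Solve s = exp(mu*(s-1)) iteratively.
q = 0.2328

0.2328


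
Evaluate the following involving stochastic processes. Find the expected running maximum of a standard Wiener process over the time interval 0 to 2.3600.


E(max B(s)) = sqrt(2t/pi)
= sqrt(2*2.3600/pi)
= sqrt(1.5024)
= 1.2257

1.2257


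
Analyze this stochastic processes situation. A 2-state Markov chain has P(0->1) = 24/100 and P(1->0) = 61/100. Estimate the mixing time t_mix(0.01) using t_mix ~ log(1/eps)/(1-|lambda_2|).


lambda_2 = |1 - p01 - p10| = |1 - 0.2400 - 0.6100| = 0.1500
t_mix ~ log(1/eps)/(1 - |lambda_2|)
= log(100)/(1 - 0.1500) = 4.6052/0.8500
= 5.4178

5.4178


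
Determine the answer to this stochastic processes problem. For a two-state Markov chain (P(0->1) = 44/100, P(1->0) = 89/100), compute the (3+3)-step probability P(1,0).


P^6 = P^3 * P^3
Computing via matrix multiplication of the transition matrix.
Entry (1,0) of P^6 = 0.6683

0.6683


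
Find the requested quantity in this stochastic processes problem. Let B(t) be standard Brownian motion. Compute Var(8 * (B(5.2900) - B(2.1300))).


Var(alpha*(B(t)-B(s))) = alpha^2 * (t-s)
= 8^2 * (5.2900 - 2.1300)
= 64 * 3.1600
= 202.2400

202.2400


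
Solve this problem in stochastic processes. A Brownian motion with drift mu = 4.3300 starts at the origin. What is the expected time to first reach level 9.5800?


Expected first passage time = a/mu
= 9.5800/4.3300
= 2.2125

2.2125


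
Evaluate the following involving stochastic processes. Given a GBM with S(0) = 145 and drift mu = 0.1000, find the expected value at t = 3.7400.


E[S(t)] = S(0) * exp(mu * t)
= 145 * exp(0.1000 * 3.7400)
= 145 * 1.4535
= 210.7629

210.7629


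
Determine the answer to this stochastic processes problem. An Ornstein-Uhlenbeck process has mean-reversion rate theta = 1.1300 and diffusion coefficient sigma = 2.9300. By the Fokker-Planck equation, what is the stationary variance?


Stationary variance = sigma^2 / (2*theta)
= 2.9300^2 / (2*1.1300)
= 8.5849 / 2.2600
= 3.7986

3.7986


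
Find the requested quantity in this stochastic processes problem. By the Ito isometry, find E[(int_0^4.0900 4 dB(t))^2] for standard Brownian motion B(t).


By Ito isometry: E[(int f dB)^2] = int f^2 dt
= 4^2 * 4.0900
= 16 * 4.0900 = 65.4400

65.4400


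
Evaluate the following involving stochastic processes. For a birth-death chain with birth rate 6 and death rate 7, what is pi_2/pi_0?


For birth-death process, pi_n/pi_0 = (lambda/mu)^n
= (6/7)^2
= 0.7347

0.7347


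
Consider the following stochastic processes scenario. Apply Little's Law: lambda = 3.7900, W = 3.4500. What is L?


Little's Law: L = lambda * W
= 3.7900 * 3.4500
= 13.0755

13.0755


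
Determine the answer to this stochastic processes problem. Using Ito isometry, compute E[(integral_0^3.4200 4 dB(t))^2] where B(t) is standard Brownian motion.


By Ito isometry: E[(int f dB)^2] = int f^2 dt
= 4^2 * 3.4200
= 16 * 3.4200 = 54.7200

54.7200


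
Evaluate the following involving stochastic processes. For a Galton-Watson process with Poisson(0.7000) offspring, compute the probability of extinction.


Since mu = 0.7000 <= 1, extinction probability = 1.

1.0000


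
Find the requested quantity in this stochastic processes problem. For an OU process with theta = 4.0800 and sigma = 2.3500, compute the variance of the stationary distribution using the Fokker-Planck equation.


Stationary variance = sigma^2 / (2*theta)
= 2.3500^2 / (2*4.0800)
= 5.5225 / 8.1600
= 0.6768

0.6768


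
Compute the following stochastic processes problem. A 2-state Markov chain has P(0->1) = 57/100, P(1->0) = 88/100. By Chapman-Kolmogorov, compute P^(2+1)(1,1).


P^3 = P^2 * P^1
Computing via matrix multiplication of the transition matrix.
Entry (1,1) of P^3 = 0.3378

0.3378


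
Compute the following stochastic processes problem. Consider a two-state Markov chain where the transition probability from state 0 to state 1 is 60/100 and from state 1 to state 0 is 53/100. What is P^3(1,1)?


Computing P^3 by matrix multiplication.
P = [[0.4000, 0.6000], [0.5300, 0.4700]]
After raising P to the power 3:
P^3(1,1) = 0.5299

0.5299


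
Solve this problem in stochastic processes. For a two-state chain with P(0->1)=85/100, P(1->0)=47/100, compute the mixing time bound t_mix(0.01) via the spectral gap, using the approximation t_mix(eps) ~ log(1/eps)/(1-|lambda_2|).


lambda_2 = |1 - p01 - p10| = |1 - 0.8500 - 0.4700| = 0.3200
t_mix ~ log(1/eps)/(1 - |lambda_2|)
= log(100)/(1 - 0.3200) = 4.6052/0.6800
= 6.7723

6.7723


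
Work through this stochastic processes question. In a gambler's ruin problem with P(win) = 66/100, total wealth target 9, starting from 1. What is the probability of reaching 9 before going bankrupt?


Gambler's ruin formula:
r = q/p = 0.3400/0.6600 = 0.5152
P(win) = (1 - r^i)/(1 - r^N)
= (1 - 0.5152^1)/(1 - 0.5152^9)
= 0.4861

0.4861


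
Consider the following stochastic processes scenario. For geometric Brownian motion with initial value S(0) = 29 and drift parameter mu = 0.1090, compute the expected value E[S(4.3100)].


E[S(t)] = S(0) * exp(mu * t)
= 29 * exp(0.1090 * 4.3100)
= 29 * 1.5997
= 46.3901

46.3901


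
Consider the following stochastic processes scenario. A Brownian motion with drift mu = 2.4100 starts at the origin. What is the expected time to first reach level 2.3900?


Expected first passage time = a/mu
= 2.3900/2.4100
= 0.9917

0.9917


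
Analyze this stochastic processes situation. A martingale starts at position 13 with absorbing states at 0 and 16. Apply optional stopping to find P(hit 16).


By optional stopping theorem: E(M at tau) = M(0) = 13
P(hit 16)*16 + P(hit 0)*0 = 13
P(hit 16) = (13 - 0)/(16 - 0) = 13/16 = 0.8125

0.8125


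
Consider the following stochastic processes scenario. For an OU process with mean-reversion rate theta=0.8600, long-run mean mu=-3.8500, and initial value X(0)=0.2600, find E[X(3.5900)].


E[X(t)] = mu + (X(0) - mu)*exp(-theta*t)
= -3.8500 + (0.2600 - -3.8500)*exp(-0.8600*3.5900)
= -3.8500 + 4.1100 * 0.0456
= -3.6625

-3.6625


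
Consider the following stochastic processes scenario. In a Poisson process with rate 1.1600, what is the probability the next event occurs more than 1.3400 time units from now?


P(X > t) = exp(-lambda * t)
= exp(-1.1600 * 1.3400)
= exp(-1.5544) = 0.2113

0.2113


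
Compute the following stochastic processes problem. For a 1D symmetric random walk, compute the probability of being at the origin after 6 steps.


P(S(6) = 0) = C(6,3) / 4^3
= 20 / 64
= 0.3125

0.3125


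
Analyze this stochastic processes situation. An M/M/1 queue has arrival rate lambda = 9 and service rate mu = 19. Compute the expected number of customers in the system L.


rho = 9/19 = 0.4737
L = rho/(1-rho)
= 0.4737/0.5263
= 0.9000

0.9000


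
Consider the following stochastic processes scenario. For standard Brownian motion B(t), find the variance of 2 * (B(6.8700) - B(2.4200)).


Var(alpha*(B(t)-B(s))) = alpha^2 * (t-s)
= 2^2 * (6.8700 - 2.4200)
= 4 * 4.4500
= 17.8000

17.8000


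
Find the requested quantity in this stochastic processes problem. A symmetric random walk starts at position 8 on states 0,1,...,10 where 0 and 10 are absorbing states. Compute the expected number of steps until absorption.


For symmetric RW on 0,...,N with absorbing barriers, E(i) = i*(N-i)
E(8) = 8 * 2 = 16

16


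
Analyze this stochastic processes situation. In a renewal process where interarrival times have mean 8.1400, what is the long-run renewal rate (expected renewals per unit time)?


Long-run renewal rate = 1/E(X)
= 1/8.1400
= 0.1229

0.1229


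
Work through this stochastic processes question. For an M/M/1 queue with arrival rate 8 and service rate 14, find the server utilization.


rho = lambda/mu
= 8/14
= 0.5714

0.5714


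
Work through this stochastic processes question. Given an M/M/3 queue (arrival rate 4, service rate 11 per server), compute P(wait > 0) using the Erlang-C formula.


a = lambda/mu = 0.3636
rho = a/c = 0.1212
Erlang-C formula applied:
C(c,a) = 0.0063

0.0063


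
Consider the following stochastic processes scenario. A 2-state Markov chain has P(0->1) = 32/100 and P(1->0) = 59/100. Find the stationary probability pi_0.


Stationary distribution: pi_0 = p10/(p01+p10), pi_1 = p01/(p01+p10)
p01 = 0.3200, p10 = 0.5900
pi_0 = 0.6484

0.6484


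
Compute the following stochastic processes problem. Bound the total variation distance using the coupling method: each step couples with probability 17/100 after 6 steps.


TV distance bound <= (1-delta)^n
= (1 - 0.1700)^6
= 0.8300^6
= 0.3269

0.3269


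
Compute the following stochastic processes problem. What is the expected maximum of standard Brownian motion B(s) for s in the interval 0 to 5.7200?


E(max B(s)) = sqrt(2t/pi)
= sqrt(2*5.7200/pi)
= sqrt(3.6415)
= 1.9083

1.9083


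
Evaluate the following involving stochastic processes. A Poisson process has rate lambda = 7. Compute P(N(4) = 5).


P(N(t)=k) = (lambda*t)^k * exp(-lambda*t) / k!
lambda*t = 28
= 28^5 * exp(-28) / 5!
= 17210368 * 6.9144e-13 / 120
= 9.9166e-08

9.9166e-08


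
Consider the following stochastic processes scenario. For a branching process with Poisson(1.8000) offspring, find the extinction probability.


Since mu = 1.8000 > 1, extinction prob q < 1.
Solve s = exp(mu*(s-1)) iteratively.
q = 0.2676

0.2676


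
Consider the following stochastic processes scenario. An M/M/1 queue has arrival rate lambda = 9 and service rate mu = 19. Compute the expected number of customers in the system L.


rho = 9/19 = 0.4737
L = rho/(1-rho)
= 0.4737/0.5263
= 0.9000

0.9000


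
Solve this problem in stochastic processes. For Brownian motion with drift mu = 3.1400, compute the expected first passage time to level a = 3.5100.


Expected first passage time = a/mu
= 3.5100/3.1400
= 1.1178

1.1178


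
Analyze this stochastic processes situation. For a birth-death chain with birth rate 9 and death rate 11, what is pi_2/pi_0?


For birth-death process, pi_n/pi_0 = (lambda/mu)^n
= (9/11)^2
= 0.6694

0.6694


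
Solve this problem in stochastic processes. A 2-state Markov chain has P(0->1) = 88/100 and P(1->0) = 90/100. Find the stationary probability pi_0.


Stationary distribution: pi_0 = p10/(p01+p10), pi_1 = p01/(p01+p10)
p01 = 0.8800, p10 = 0.9000
pi_0 = 0.5056

0.5056


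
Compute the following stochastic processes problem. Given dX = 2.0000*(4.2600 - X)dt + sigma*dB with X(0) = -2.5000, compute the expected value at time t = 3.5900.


E[X(t)] = mu + (X(0) - mu)*exp(-theta*t)
= 4.2600 + (-2.5000 - 4.2600)*exp(-2.0000*3.5900)
= 4.2600 + -6.7600 * 7.6167e-04
= 4.2549

4.2549


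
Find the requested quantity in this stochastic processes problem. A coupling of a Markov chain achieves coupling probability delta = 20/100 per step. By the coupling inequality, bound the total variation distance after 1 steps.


TV distance bound <= (1-delta)^n
= (1 - 0.2000)^1
= 0.8000^1
= 0.8000

0.8000


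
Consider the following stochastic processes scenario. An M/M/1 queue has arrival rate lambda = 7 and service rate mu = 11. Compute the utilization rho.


rho = lambda/mu
= 7/11
= 0.6364

0.6364


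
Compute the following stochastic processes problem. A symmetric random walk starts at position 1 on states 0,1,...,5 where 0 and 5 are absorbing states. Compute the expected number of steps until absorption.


For symmetric RW on 0,...,N with absorbing barriers, E(i) = i*(N-i)
E(1) = 1 * 4 = 4

4


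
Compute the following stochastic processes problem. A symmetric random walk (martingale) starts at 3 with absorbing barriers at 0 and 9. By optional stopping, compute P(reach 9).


By optional stopping theorem: E(M at tau) = M(0) = 3
P(hit 9)*9 + P(hit 0)*0 = 3
P(hit 9) = (3 - 0)/(9 - 0) = 1/3 = 0.3333

0.3333


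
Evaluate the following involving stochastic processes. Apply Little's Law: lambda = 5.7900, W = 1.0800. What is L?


Little's Law: L = lambda * W
= 5.7900 * 1.0800
= 6.2532

6.2532


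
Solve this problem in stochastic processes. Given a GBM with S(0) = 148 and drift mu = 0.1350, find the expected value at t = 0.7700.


E[S(t)] = S(0) * exp(mu * t)
= 148 * exp(0.1350 * 0.7700)
= 148 * 1.1095
= 164.2127

164.2127


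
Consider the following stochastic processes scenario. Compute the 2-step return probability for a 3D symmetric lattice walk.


P(return in 2 steps) = P(reverse first step) = 1/(2d)
= 1/6
= 0.1667

0.1667


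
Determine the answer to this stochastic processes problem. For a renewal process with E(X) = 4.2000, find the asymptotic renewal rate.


Long-run renewal rate = 1/E(X)
= 1/4.2000
= 0.2381

0.2381


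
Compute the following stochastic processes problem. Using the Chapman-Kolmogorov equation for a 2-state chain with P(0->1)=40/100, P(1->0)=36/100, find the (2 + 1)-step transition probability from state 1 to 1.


P^3 = P^2 * P^1
Computing via matrix multiplication of the transition matrix.
Entry (1,1) of P^3 = 0.5329

0.5329


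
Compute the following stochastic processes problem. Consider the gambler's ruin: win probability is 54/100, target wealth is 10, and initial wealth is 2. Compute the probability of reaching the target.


Gambler's ruin formula:
r = q/p = 0.4600/0.5400 = 0.8519
P(win) = (1 - r^i)/(1 - r^N)
= (1 - 0.8519^2)/(1 - 0.8519^10)
= 0.3435

0.3435


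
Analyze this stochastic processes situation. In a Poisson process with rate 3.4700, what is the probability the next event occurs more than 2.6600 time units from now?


P(X > t) = exp(-lambda * t)
= exp(-3.4700 * 2.6600)
= exp(-9.2302) = 9.8034e-05

9.8034e-05


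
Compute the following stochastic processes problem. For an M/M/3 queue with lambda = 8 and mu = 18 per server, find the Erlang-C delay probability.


a = lambda/mu = 0.4444
rho = a/c = 0.1481
Erlang-C formula applied:
C(c,a) = 0.0110

0.0110


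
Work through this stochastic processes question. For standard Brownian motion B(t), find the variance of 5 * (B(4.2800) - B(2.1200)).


Var(alpha*(B(t)-B(s))) = alpha^2 * (t-s)
= 5^2 * (4.2800 - 2.1200)
= 25 * 2.1600
= 54.0000

54.0000


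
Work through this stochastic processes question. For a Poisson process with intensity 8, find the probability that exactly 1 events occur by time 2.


P(N(t)=k) = (lambda*t)^k * exp(-lambda*t) / k!
lambda*t = 16
= 16^1 * exp(-16) / 1!
= 16 * 1.1254e-07 / 1
= 1.8006e-06

1.8006e-06


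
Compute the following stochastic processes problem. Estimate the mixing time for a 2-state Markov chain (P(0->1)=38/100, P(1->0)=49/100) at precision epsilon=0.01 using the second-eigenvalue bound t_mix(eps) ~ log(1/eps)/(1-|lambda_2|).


lambda_2 = |1 - p01 - p10| = |1 - 0.3800 - 0.4900| = 0.1300
t_mix ~ log(1/eps)/(1 - |lambda_2|)
= log(100)/(1 - 0.1300) = 4.6052/0.8700
= 5.2933

5.2933


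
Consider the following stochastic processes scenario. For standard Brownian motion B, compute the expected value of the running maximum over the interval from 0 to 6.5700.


E(max B(s)) = sqrt(2t/pi)
= sqrt(2*6.5700/pi)
= sqrt(4.1826)
= 2.0451

2.0451


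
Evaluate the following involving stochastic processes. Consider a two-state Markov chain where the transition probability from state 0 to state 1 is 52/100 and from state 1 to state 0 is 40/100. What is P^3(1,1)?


Computing P^3 by matrix multiplication.
P = [[0.4800, 0.5200], [0.4000, 0.6000]]
After raising P to the power 3:
P^3(1,1) = 0.5654

0.5654


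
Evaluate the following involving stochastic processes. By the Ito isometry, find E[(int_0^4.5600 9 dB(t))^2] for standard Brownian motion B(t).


By Ito isometry: E[(int f dB)^2] = int f^2 dt
= 9^2 * 4.5600
= 81 * 4.5600 = 369.3600

369.3600


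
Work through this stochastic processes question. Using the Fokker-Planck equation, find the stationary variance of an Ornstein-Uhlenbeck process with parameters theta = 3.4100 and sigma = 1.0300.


Stationary variance = sigma^2 / (2*theta)
= 1.0300^2 / (2*3.4100)
= 1.0609 / 6.8200
= 0.1556

0.1556


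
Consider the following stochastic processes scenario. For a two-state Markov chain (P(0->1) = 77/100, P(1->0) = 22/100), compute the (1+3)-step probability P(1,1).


P^4 = P^1 * P^3
Computing via matrix multiplication of the transition matrix.
Entry (1,1) of P^4 = 0.7778

0.7778


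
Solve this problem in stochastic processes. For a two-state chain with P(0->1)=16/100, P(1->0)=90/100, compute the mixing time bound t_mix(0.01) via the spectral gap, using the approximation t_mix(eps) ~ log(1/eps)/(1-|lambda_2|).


lambda_2 = |1 - p01 - p10| = |1 - 0.1600 - 0.9000| = 0.0600
t_mix ~ log(1/eps)/(1 - |lambda_2|)
= log(100)/(1 - 0.0600) = 4.6052/0.9400
= 4.8991

4.8991


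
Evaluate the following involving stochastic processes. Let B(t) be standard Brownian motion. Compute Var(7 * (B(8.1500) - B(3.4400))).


Var(alpha*(B(t)-B(s))) = alpha^2 * (t-s)
= 7^2 * (8.1500 - 3.4400)
= 49 * 4.7100
= 230.7900

230.7900


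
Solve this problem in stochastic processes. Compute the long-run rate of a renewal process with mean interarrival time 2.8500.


Long-run renewal rate = 1/E(X)
= 1/2.8500
= 0.3509

0.3509


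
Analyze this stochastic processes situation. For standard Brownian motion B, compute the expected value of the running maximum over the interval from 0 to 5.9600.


E(max B(s)) = sqrt(2t/pi)
= sqrt(2*5.9600/pi)
= sqrt(3.7943)
= 1.9479

1.9479


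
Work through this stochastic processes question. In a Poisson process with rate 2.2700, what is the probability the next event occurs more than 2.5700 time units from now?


P(X > t) = exp(-lambda * t)
= exp(-2.2700 * 2.5700)
= exp(-5.8339) = 0.0029

0.0029


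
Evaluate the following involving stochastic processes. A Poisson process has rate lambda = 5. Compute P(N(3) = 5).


P(N(t)=k) = (lambda*t)^k * exp(-lambda*t) / k!
lambda*t = 15
= 15^5 * exp(-15) / 5!
= 759375 * 3.0590e-07 / 120
= 0.0019

0.0019


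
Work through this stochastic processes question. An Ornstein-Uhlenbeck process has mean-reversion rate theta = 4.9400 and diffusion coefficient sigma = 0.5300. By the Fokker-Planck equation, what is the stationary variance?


Stationary variance = sigma^2 / (2*theta)
= 0.5300^2 / (2*4.9400)
= 0.2809 / 9.8800
= 0.0284

0.0284


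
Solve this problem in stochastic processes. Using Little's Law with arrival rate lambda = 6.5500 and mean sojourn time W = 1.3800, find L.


Little's Law: L = lambda * W
= 6.5500 * 1.3800
= 9.0390

9.0390


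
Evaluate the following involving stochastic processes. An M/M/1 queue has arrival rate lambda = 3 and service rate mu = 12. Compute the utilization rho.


rho = lambda/mu
= 3/12
= 0.2500

0.2500


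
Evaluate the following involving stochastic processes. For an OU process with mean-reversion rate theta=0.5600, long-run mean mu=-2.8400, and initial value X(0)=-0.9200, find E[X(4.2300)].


E[X(t)] = mu + (X(0) - mu)*exp(-theta*t)
= -2.8400 + (-0.9200 - -2.8400)*exp(-0.5600*4.2300)
= -2.8400 + 1.9200 * 0.0936
= -2.6603

-2.6603


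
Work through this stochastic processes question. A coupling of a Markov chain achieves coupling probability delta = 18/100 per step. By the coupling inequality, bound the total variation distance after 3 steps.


TV distance bound <= (1-delta)^n
= (1 - 0.1800)^3
= 0.8200^3
= 0.5514

0.5514


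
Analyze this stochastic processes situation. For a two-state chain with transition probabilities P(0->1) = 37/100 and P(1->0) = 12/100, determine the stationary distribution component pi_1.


Stationary distribution: pi_0 = p10/(p01+p10), pi_1 = p01/(p01+p10)
p01 = 0.3700, p10 = 0.1200
pi_1 = 0.7551

0.7551


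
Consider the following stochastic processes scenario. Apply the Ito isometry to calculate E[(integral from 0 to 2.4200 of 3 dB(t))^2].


By Ito isometry: E[(int f dB)^2] = int f^2 dt
= 3^2 * 2.4200
= 9 * 2.4200 = 21.7800

21.7800


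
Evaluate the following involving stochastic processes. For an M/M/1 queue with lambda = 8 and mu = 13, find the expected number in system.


rho = 8/13 = 0.6154
L = rho/(1-rho)
= 0.6154/0.3846
= 1.6000

1.6000


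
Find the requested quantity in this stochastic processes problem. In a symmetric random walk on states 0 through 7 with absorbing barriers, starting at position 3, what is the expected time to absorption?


For symmetric RW on 0,...,N with absorbing barriers, E(i) = i*(N-i)
E(3) = 3 * 4 = 12

12


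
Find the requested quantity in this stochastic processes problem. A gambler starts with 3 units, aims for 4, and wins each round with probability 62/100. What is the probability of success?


Gambler's ruin formula:
r = q/p = 0.3800/0.6200 = 0.6129
P(win) = (1 - r^i)/(1 - r^N)
= (1 - 0.6129^3)/(1 - 0.6129^4)
= 0.8962

0.8962


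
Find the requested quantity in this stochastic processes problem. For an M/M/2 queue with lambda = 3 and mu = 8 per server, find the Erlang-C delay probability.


a = lambda/mu = 0.3750
rho = a/c = 0.1875
Erlang-C formula applied:
C(c,a) = 0.0592

0.0592


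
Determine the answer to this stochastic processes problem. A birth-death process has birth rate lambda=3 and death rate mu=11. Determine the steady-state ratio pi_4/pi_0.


For birth-death process, pi_n/pi_0 = (lambda/mu)^n
= (3/11)^4
= 0.0055

0.0055


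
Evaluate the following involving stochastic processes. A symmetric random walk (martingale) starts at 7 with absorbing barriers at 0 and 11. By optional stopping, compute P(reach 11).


By optional stopping theorem: E(M at tau) = M(0) = 7
P(hit 11)*11 + P(hit 0)*0 = 7
P(hit 11) = (7 - 0)/(11 - 0) = 7/11 = 0.6364

0.6364


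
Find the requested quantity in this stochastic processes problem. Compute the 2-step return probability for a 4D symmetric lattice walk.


P(return in 2 steps) = P(reverse first step) = 1/(2d)
= 1/8
= 0.1250

0.1250


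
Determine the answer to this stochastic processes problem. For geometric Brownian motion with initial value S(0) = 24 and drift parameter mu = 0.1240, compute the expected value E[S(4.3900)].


E[S(t)] = S(0) * exp(mu * t)
= 24 * exp(0.1240 * 4.3900)
= 24 * 1.7235
= 41.3641

41.3641


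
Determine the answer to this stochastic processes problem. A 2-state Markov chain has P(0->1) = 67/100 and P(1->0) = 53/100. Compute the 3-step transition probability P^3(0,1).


Computing P^3 by matrix multiplication.
P = [[0.3300, 0.6700], [0.5300, 0.4700]]
After raising P to the power 3:
P^3(0,1) = 0.5628

0.5628


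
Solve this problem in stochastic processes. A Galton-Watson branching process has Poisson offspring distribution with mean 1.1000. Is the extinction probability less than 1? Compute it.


Since mu = 1.1000 > 1, extinction prob q < 1.
Solve s = exp(mu*(s-1)) iteratively.
q = 0.8239

0.8239


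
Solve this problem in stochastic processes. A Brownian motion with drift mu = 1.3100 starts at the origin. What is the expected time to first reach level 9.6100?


Expected first passage time = a/mu
= 9.6100/1.3100
= 7.3359

7.3359


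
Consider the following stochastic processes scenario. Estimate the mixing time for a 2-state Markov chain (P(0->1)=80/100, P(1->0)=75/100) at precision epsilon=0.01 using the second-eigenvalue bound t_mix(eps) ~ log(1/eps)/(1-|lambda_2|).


lambda_2 = |1 - p01 - p10| = |1 - 0.8000 - 0.7500| = 0.5500
t_mix ~ log(1/eps)/(1 - |lambda_2|)
= log(100)/(1 - 0.5500) = 4.6052/0.4500
= 10.2337

10.2337


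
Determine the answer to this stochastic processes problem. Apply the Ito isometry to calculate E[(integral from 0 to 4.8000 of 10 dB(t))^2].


By Ito isometry: E[(int f dB)^2] = int f^2 dt
= 10^2 * 4.8000
= 100 * 4.8000 = 480.0000

480.0000


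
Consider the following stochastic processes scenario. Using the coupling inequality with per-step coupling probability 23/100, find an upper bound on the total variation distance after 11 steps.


TV distance bound <= (1-delta)^n
= (1 - 0.2300)^11
= 0.7700^11
= 0.0564

0.0564


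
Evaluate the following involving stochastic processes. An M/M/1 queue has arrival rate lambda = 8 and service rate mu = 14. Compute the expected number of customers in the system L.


rho = 8/14 = 0.5714
L = rho/(1-rho)
= 0.5714/0.4286
= 1.3333

1.3333


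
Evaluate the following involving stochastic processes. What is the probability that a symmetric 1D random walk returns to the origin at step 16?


P(S(16) = 0) = C(16,8) / 4^8
= 12870 / 65536
= 0.1964

0.1964


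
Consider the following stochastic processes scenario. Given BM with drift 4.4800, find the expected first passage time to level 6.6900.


Expected first passage time = a/mu
= 6.6900/4.4800
= 1.4933

1.4933


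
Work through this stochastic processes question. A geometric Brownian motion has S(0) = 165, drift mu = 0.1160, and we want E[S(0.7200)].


E[S(t)] = S(0) * exp(mu * t)
= 165 * exp(0.1160 * 0.7200)
= 165 * 1.0871
= 179.3726

179.3726


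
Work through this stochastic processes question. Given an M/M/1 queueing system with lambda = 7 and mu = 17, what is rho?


rho = lambda/mu
= 7/17
= 0.4118

0.4118


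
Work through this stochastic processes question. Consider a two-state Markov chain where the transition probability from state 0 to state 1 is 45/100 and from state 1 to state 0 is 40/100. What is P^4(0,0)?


Computing P^4 by matrix multiplication.
P = [[0.5500, 0.4500], [0.4000, 0.6000]]
After raising P to the power 4:
P^4(0,0) = 0.4709

0.4709


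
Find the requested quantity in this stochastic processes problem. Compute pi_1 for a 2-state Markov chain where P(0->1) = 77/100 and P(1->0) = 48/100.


Stationary distribution: pi_0 = p10/(p01+p10), pi_1 = p01/(p01+p10)
p01 = 0.7700, p10 = 0.4800
pi_1 = 0.6160

0.6160


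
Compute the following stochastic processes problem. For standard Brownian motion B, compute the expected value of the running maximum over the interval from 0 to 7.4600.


E(max B(s)) = sqrt(2t/pi)
= sqrt(2*7.4600/pi)
= sqrt(4.7492)
= 2.1793

2.1793


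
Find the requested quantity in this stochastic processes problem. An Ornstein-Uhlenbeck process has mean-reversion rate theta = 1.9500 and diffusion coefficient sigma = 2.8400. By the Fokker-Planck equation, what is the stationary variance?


Stationary variance = sigma^2 / (2*theta)
= 2.8400^2 / (2*1.9500)
= 8.0656 / 3.9000
= 2.0681

2.0681


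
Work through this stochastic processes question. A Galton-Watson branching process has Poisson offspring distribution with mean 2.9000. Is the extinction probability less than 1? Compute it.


Since mu = 2.9000 > 1, extinction prob q < 1.
Solve s = exp(mu*(s-1)) iteratively.
q = 0.0668

0.0668


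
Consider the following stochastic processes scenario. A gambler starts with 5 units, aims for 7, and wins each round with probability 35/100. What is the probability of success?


Gambler's ruin formula:
r = q/p = 0.6500/0.3500 = 1.8571
P(win) = (1 - r^i)/(1 - r^N)
= (1 - 1.8571^5)/(1 - 1.8571^7)
= 0.2805

0.2805


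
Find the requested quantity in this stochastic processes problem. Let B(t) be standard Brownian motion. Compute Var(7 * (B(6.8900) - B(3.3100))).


Var(alpha*(B(t)-B(s))) = alpha^2 * (t-s)
= 7^2 * (6.8900 - 3.3100)
= 49 * 3.5800
= 175.4200

175.4200


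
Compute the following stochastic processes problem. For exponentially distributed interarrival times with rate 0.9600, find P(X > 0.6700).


P(X > t) = exp(-lambda * t)
= exp(-0.9600 * 0.6700)
= exp(-0.6432) = 0.5256

0.5256


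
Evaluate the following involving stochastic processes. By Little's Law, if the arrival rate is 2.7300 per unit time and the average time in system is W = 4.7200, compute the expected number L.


Little's Law: L = lambda * W
= 2.7300 * 4.7200
= 12.8856

12.8856


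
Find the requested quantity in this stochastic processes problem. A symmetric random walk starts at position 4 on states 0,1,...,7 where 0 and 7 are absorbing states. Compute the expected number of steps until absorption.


For symmetric RW on 0,...,N with absorbing barriers, E(i) = i*(N-i)
E(4) = 4 * 3 = 12

12


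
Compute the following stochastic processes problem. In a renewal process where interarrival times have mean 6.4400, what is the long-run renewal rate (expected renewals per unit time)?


Long-run renewal rate = 1/E(X)
= 1/6.4400
= 0.1553

0.1553


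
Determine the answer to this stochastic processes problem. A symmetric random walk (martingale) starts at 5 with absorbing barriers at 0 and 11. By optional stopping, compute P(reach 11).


By optional stopping theorem: E(M at tau) = M(0) = 5
P(hit 11)*11 + P(hit 0)*0 = 5
P(hit 11) = (5 - 0)/(11 - 0) = 5/11 = 0.4545

0.4545


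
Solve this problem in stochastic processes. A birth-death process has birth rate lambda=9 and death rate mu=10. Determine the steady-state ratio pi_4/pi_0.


For birth-death process, pi_n/pi_0 = (lambda/mu)^n
= (9/10)^4
= 0.6561

0.6561


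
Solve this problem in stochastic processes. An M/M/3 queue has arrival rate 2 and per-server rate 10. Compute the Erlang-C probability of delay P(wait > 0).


a = lambda/mu = 0.2000
rho = a/c = 0.0667
Erlang-C formula applied:
C(c,a) = 0.0012

0.0012
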